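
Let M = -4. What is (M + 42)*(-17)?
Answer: -646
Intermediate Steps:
(M + 42)*(-17) = (-4 + 42)*(-17) = 38*(-17) = -646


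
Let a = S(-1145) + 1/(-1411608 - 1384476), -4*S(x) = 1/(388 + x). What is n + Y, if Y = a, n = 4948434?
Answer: 2618507877491864/529158897 ≈ 4.9484e+6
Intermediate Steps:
S(x) = -1/(4*(388 + x))
a = 174566/529158897 (a = -1/(1552 + 4*(-1145)) + 1/(-1411608 - 1384476) = -1/(1552 - 4580) + 1/(-2796084) = -1/(-3028) - 1/2796084 = -1*(-1/3028) - 1/2796084 = 1/3028 - 1/2796084 = 174566/529158897 ≈ 0.00032989)
Y = 174566/529158897 ≈ 0.00032989
n + Y = 4948434 + 174566/529158897 = 2618507877491864/529158897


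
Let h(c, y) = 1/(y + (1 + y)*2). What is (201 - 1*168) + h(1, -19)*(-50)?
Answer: 373/11 ≈ 33.909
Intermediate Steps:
h(c, y) = 1/(2 + 3*y) (h(c, y) = 1/(y + (2 + 2*y)) = 1/(2 + 3*y))
(201 - 1*168) + h(1, -19)*(-50) = (201 - 1*168) - 50/(2 + 3*(-19)) = (201 - 168) - 50/(2 - 57) = 33 - 50/(-55) = 33 - 1/55*(-50) = 33 + 10/11 = 373/11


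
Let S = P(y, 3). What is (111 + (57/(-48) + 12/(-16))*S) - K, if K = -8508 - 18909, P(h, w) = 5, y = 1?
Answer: 440293/16 ≈ 27518.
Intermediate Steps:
S = 5
K = -27417
(111 + (57/(-48) + 12/(-16))*S) - K = (111 + (57/(-48) + 12/(-16))*5) - 1*(-27417) = (111 + (57*(-1/48) + 12*(-1/16))*5) + 27417 = (111 + (-19/16 - ¾)*5) + 27417 = (111 - 31/16*5) + 27417 = (111 - 155/16) + 27417 = 1621/16 + 27417 = 440293/16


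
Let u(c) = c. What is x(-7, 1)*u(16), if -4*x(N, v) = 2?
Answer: -8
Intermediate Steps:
x(N, v) = -½ (x(N, v) = -¼*2 = -½)
x(-7, 1)*u(16) = -½*16 = -8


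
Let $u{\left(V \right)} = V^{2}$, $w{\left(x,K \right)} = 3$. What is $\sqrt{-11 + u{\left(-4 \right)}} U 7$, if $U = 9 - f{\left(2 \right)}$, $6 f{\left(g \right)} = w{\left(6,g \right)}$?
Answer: $\frac{119 \sqrt{5}}{2} \approx 133.05$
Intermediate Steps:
$f{\left(g \right)} = \frac{1}{2}$ ($f{\left(g \right)} = \frac{1}{6} \cdot 3 = \frac{1}{2}$)
$U = \frac{17}{2}$ ($U = 9 - \frac{1}{2} = \frac{17}{2} \approx 8.5$)
$\sqrt{-11 + u{\left(-4 \right)}} U 7 = \sqrt{-11 + \left(-4\right)^{2}} \cdot \frac{17}{2} \cdot 7 = \sqrt{-11 + 16} \cdot \frac{17}{2} \cdot 7 = \sqrt{5} \cdot \frac{17}{2} \cdot 7 = \frac{17 \sqrt{5}}{2} \cdot 7 = \frac{119 \sqrt{5}}{2}$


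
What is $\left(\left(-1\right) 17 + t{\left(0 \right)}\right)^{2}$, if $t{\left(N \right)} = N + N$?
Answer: $289$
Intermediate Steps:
$t{\left(N \right)} = 2 N$
$\left(\left(-1\right) 17 + t{\left(0 \right)}\right)^{2} = \left(\left(-1\right) 17 + 2 \cdot 0\right)^{2} = \left(-17 + 0\right)^{2} = \left(-17\right)^{2} = 289$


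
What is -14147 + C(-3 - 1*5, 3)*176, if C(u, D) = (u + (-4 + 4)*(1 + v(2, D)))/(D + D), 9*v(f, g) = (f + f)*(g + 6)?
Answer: -43145/3 ≈ -14382.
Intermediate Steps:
v(f, g) = 2*f*(6 + g)/9 (v(f, g) = ((f + f)*(g + 6))/9 = ((2*f)*(6 + g))/9 = (2*f*(6 + g))/9 = 2*f*(6 + g)/9)
C(u, D) = u/(2*D) (C(u, D) = (u + (-4 + 4)*(1 + (2/9)*2*(6 + D)))/(D + D) = (u + 0*(1 + (8/3 + 4*D/9)))/((2*D)) = (u + 0*(11/3 + 4*D/9))*(1/(2*D)) = (u + 0)*(1/(2*D)) = u*(1/(2*D)) = u/(2*D))
-14147 + C(-3 - 1*5, 3)*176 = -14147 + ((½)*(-3 - 1*5)/3)*176 = -14147 + ((½)*(-3 - 5)*(⅓))*176 = -14147 + ((½)*(-8)*(⅓))*176 = -14147 - 4/3*176 = -14147 - 704/3 = -43145/3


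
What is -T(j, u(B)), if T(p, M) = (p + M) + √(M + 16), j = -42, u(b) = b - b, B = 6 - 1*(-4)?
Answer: 38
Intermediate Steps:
B = 10 (B = 6 + 4 = 10)
u(b) = 0
T(p, M) = M + p + √(16 + M) (T(p, M) = (M + p) + √(16 + M) = M + p + √(16 + M))
-T(j, u(B)) = -(0 - 42 + √(16 + 0)) = -(0 - 42 + √16) = -(0 - 42 + 4) = -1*(-38) = 38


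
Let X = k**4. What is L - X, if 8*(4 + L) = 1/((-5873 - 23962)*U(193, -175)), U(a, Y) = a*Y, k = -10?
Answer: -80646415667999/8061417000 ≈ -10004.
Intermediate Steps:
U(a, Y) = Y*a
X = 10000 (X = (-10)**4 = 10000)
L = -32245667999/8061417000 (L = -4 + (1/((-5873 - 23962)*((-175*193))))/8 = -4 + (1/(-29835*(-33775)))/8 = -4 + (-1/29835*(-1/33775))/8 = -4 + (1/8)*(1/1007677125) = -4 + 1/8061417000 = -32245667999/8061417000 ≈ -4.0000)
L - X = -32245667999/8061417000 - 1*10000 = -32245667999/8061417000 - 10000 = -80646415667999/8061417000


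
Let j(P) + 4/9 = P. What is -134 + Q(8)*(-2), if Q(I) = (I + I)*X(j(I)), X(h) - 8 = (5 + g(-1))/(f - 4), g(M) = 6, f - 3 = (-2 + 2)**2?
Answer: -38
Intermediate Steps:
f = 3 (f = 3 + (-2 + 2)**2 = 3 + 0**2 = 3 + 0 = 3)
j(P) = -4/9 + P
X(h) = -3 (X(h) = 8 + (5 + 6)/(3 - 4) = 8 + 11/(-1) = 8 + 11*(-1) = 8 - 11 = -3)
Q(I) = -6*I (Q(I) = (I + I)*(-3) = (2*I)*(-3) = -6*I)
-134 + Q(8)*(-2) = -134 - 6*8*(-2) = -134 - 48*(-2) = -134 + 96 = -38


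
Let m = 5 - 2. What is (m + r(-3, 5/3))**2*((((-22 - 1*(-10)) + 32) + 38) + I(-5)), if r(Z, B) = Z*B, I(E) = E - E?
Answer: 232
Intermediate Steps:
I(E) = 0
r(Z, B) = B*Z
m = 3
(m + r(-3, 5/3))**2*((((-22 - 1*(-10)) + 32) + 38) + I(-5)) = (3 + (5/3)*(-3))**2*((((-22 - 1*(-10)) + 32) + 38) + 0) = (3 + (5*(1/3))*(-3))**2*((((-22 + 10) + 32) + 38) + 0) = (3 + (5/3)*(-3))**2*(((-12 + 32) + 38) + 0) = (3 - 5)**2*((20 + 38) + 0) = (-2)**2*(58 + 0) = 4*58 = 232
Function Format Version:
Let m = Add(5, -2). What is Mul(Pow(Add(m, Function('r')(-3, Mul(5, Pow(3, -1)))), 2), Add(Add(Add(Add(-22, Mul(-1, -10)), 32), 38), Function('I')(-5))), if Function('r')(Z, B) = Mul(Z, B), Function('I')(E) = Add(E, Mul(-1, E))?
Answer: 232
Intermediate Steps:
Function('I')(E) = 0
Function('r')(Z, B) = Mul(B, Z)
m = 3
Mul(Pow(Add(m, Function('r')(-3, Mul(5, Pow(3, -1)))), 2), Add(Add(Add(Add(-22, Mul(-1, -10)), 32), 38), Function('I')(-5))) = Mul(Pow(Add(3, Mul(Mul(5, Pow(3, -1)), -3)), 2), Add(Add(Add(Add(-22, Mul(-1, -10)), 32), 38), 0)) = Mul(Pow(Add(3, Mul(Mul(5, Rational(1, 3)), -3)), 2), Add(Add(Add(Add(-22, 10), 32), 38), 0)) = Mul(Pow(Add(3, Mul(Rational(5, 3), -3)), 2), Add(Add(Add(-12, 32), 38), 0)) = Mul(Pow(Add(3, -5), 2), Add(Add(20, 38), 0)) = Mul(Pow(-2, 2), Add(58, 0)) = Mul(4, 58) = 232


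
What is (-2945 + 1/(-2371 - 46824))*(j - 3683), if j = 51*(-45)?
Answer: 866088311928/49195 ≈ 1.7605e+7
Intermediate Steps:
j = -2295
(-2945 + 1/(-2371 - 46824))*(j - 3683) = (-2945 + 1/(-2371 - 46824))*(-2295 - 3683) = (-2945 + 1/(-49195))*(-5978) = (-2945 - 1/49195)*(-5978) = -144879276/49195*(-5978) = 866088311928/49195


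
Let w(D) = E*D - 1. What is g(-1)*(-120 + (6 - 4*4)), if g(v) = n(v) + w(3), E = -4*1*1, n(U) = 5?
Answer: 1040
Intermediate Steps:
E = -4 (E = -4*1 = -4)
w(D) = -1 - 4*D (w(D) = -4*D - 1 = -1 - 4*D)
g(v) = -8 (g(v) = 5 + (-1 - 4*3) = 5 + (-1 - 12) = 5 - 13 = -8)
g(-1)*(-120 + (6 - 4*4)) = -8*(-120 + (6 - 4*4)) = -8*(-120 + (6 - 16)) = -8*(-120 - 10) = -8*(-130) = 1040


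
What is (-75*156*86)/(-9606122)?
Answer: 503100/4803061 ≈ 0.10475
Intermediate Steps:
(-75*156*86)/(-9606122) = -11700*86*(-1/9606122) = -1006200*(-1/9606122) = 503100/4803061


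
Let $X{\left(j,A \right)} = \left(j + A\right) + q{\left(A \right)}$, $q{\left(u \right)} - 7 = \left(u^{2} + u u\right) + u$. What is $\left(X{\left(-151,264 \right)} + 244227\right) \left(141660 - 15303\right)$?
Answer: $48521467071$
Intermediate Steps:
$q{\left(u \right)} = 7 + u + 2 u^{2}$ ($q{\left(u \right)} = 7 + \left(\left(u^{2} + u u\right) + u\right) = 7 + \left(\left(u^{2} + u^{2}\right) + u\right) = 7 + \left(2 u^{2} + u\right) = 7 + \left(u + 2 u^{2}\right) = 7 + u + 2 u^{2}$)
$X{\left(j,A \right)} = 7 + j + 2 A + 2 A^{2}$ ($X{\left(j,A \right)} = \left(j + A\right) + \left(7 + A + 2 A^{2}\right) = \left(A + j\right) + \left(7 + A + 2 A^{2}\right) = 7 + j + 2 A + 2 A^{2}$)
$\left(X{\left(-151,264 \right)} + 244227\right) \left(141660 - 15303\right) = \left(\left(7 - 151 + 2 \cdot 264 + 2 \cdot 264^{2}\right) + 244227\right) \left(141660 - 15303\right) = \left(\left(7 - 151 + 528 + 2 \cdot 69696\right) + 244227\right) 126357 = \left(\left(7 - 151 + 528 + 139392\right) + 244227\right) 126357 = \left(139776 + 244227\right) 126357 = 384003 \cdot 126357 = 48521467071$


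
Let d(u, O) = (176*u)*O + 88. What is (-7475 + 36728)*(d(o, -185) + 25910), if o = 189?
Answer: -179257762026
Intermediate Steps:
d(u, O) = 88 + 176*O*u (d(u, O) = 176*O*u + 88 = 88 + 176*O*u)
(-7475 + 36728)*(d(o, -185) + 25910) = (-7475 + 36728)*((88 + 176*(-185)*189) + 25910) = 29253*((88 - 6153840) + 25910) = 29253*(-6153752 + 25910) = 29253*(-6127842) = -179257762026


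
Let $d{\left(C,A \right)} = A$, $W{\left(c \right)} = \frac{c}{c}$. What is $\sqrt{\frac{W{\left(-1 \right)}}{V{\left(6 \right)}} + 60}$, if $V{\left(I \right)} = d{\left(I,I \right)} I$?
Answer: $\frac{\sqrt{2161}}{6} \approx 7.7478$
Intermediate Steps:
$W{\left(c \right)} = 1$
$V{\left(I \right)} = I^{2}$ ($V{\left(I \right)} = I I = I^{2}$)
$\sqrt{\frac{W{\left(-1 \right)}}{V{\left(6 \right)}} + 60} = \sqrt{1 \frac{1}{6^{2}} + 60} = \sqrt{1 \cdot \frac{1}{36} + 60} = \sqrt{\frac{1}{36} + 60} = \sqrt{\frac{2161}{36}} = \frac{\sqrt{2161}}{6}$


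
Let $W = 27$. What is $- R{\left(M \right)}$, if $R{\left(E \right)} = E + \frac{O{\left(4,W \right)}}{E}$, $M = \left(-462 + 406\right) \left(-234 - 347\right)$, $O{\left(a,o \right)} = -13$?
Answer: $- \frac{1058591283}{32536} \approx -32536.0$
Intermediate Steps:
$M = 32536$ ($M = \left(-56\right) \left(-581\right) = 32536$)
$R{\left(E \right)} = E - \frac{13}{E}$
$- R{\left(M \right)} = - (32536 - \frac{13}{32536}) = \left(-1\right) \frac{1058591283}{32536} = - \frac{1058591283}{32536}$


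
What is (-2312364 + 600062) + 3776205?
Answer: 2063903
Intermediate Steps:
(-2312364 + 600062) + 3776205 = -1712302 + 3776205 = 2063903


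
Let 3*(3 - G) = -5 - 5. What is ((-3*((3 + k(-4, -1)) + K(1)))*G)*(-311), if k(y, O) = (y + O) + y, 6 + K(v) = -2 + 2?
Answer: -70908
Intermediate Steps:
K(v) = -6 (K(v) = -6 + (-2 + 2) = -6 + 0 = -6)
G = 19/3 (G = 3 - (-5 - 5)/3 = 3 - 1/3*(-10) = 3 + 10/3 = 19/3 ≈ 6.3333)
k(y, O) = O + 2*y (k(y, O) = (O + y) + y = O + 2*y)
((-3*((3 + k(-4, -1)) + K(1)))*G)*(-311) = (-3*((3 + (-1 + 2*(-4))) - 6)*(19/3))*(-311) = (-3*((3 + (-1 - 8)) - 6)*(19/3))*(-311) = (-3*((3 - 9) - 6)*(19/3))*(-311) = (-3*(-6 - 6)*(19/3))*(-311) = (-3*(-12)*(19/3))*(-311) = (36*(19/3))*(-311) = 228*(-311) = -70908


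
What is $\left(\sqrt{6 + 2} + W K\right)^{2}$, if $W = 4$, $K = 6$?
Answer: $584 + 96 \sqrt{2} \approx 719.76$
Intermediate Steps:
$\left(\sqrt{6 + 2} + W K\right)^{2} = \left(\sqrt{6 + 2} + 4 \cdot 6\right)^{2} = \left(\sqrt{8} + 24\right)^{2} = \left(2 \sqrt{2} + 24\right)^{2} = \left(24 + 2 \sqrt{2}\right)^{2}$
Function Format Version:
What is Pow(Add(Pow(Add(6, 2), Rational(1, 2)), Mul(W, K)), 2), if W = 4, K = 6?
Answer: Add(584, Mul(96, Pow(2, Rational(1, 2)))) ≈ 719.76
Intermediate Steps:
Pow(Add(Pow(Add(6, 2), Rational(1, 2)), Mul(W, K)), 2) = Pow(Add(Pow(Add(6, 2), Rational(1, 2)), Mul(4, 6)), 2) = Pow(Add(Pow(8, Rational(1, 2)), 24), 2) = Pow(Add(Mul(2, Pow(2, Rational(1, 2))), 24), 2) = Pow(Add(24, Mul(2, Pow(2, Rational(1, 2)))), 2)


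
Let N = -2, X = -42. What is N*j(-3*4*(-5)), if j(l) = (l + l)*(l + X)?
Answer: -4320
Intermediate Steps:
j(l) = 2*l*(-42 + l) (j(l) = (l + l)*(l - 42) = (2*l)*(-42 + l) = 2*l*(-42 + l))
N*j(-3*4*(-5)) = -4*-3*4*(-5)*(-42 - 3*4*(-5)) = -4*(-12*(-5))*(-42 - 12*(-5)) = -4*60*(-42 + 60) = -4*60*18 = -2*2160 = -4320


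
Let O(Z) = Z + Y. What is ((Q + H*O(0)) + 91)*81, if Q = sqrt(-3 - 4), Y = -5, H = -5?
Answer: 9396 + 81*I*sqrt(7) ≈ 9396.0 + 214.31*I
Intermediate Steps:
Q = I*sqrt(7) (Q = sqrt(-7) = I*sqrt(7) ≈ 2.6458*I)
O(Z) = -5 + Z (O(Z) = Z - 5 = -5 + Z)
((Q + H*O(0)) + 91)*81 = ((I*sqrt(7) - 5*(-5 + 0)) + 91)*81 = ((I*sqrt(7) - 5*(-5)) + 91)*81 = ((I*sqrt(7) + 25) + 91)*81 = ((25 + I*sqrt(7)) + 91)*81 = (116 + I*sqrt(7))*81 = 9396 + 81*I*sqrt(7)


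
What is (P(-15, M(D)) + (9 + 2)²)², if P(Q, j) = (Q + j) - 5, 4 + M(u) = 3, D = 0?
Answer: 10000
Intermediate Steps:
M(u) = -1 (M(u) = -4 + 3 = -1)
P(Q, j) = -5 + Q + j
(P(-15, M(D)) + (9 + 2)²)² = ((-5 - 15 - 1) + (9 + 2)²)² = (-21 + 11²)² = (-21 + 121)² = 100² = 10000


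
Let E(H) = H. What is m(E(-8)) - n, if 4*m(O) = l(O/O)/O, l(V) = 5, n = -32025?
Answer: 1024795/32 ≈ 32025.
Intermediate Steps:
m(O) = 5/(4*O) (m(O) = (5/O)/4 = 5/(4*O))
m(E(-8)) - n = (5/4)/(-8) - 1*(-32025) = (5/4)*(-⅛) + 32025 = -5/32 + 32025 = 1024795/32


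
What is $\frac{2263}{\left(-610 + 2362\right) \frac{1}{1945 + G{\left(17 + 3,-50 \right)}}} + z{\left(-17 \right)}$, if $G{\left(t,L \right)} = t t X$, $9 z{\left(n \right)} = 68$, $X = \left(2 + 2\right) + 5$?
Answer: $\frac{516229}{72} \approx 7169.8$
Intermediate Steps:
$X = 9$ ($X = 4 + 5 = 9$)
$z{\left(n \right)} = \frac{68}{9}$ ($z{\left(n \right)} = \frac{1}{9} \cdot 68 = \frac{68}{9}$)
$G{\left(t,L \right)} = 9 t^{2}$ ($G{\left(t,L \right)} = t t 9 = t^{2} \cdot 9 = 9 t^{2}$)
$\frac{2263}{\left(-610 + 2362\right) \frac{1}{1945 + G{\left(17 + 3,-50 \right)}}} + z{\left(-17 \right)} = \frac{2263}{\left(-610 + 2362\right) \frac{1}{1945 + 9 \left(17 + 3\right)^{2}}} + \frac{68}{9} = \frac{2263}{1752 \frac{1}{1945 + 9 \cdot 20^{2}}} + \frac{68}{9} = \frac{2263}{1752 \frac{1}{1945 + 9 \cdot 400}} + \frac{68}{9} = \frac{2263}{1752 \frac{1}{1945 + 3600}} + \frac{68}{9} = \frac{2263}{1752 \cdot \frac{1}{5545}} + \frac{68}{9} = \frac{2263}{\frac{1752}{5545}} + \frac{68}{9} = 2263 \cdot \frac{5545}{1752} + \frac{68}{9} = \frac{171895}{24} + \frac{68}{9} = \frac{516229}{72}$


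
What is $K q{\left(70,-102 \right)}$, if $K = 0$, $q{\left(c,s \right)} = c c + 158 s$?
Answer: $0$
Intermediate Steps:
$q{\left(c,s \right)} = c^{2} + 158 s$
$K q{\left(70,-102 \right)} = 0 \left(70^{2} + 158 \left(-102\right)\right) = 0 \left(4900 - 16116\right) = 0 \left(-11216\right) = 0$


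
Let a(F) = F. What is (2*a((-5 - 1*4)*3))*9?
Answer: -486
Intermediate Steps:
(2*a((-5 - 1*4)*3))*9 = (2*((-5 - 1*4)*3))*9 = (2*((-5 - 4)*3))*9 = (2*(-9*3))*9 = (2*(-27))*9 = -54*9 = -486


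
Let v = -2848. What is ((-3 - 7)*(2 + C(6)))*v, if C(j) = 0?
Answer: 56960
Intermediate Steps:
((-3 - 7)*(2 + C(6)))*v = ((-3 - 7)*(2 + 0))*(-2848) = -10*2*(-2848) = -20*(-2848) = 56960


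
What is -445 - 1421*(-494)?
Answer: 701529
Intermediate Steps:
-445 - 1421*(-494) = -445 + 701974 = 701529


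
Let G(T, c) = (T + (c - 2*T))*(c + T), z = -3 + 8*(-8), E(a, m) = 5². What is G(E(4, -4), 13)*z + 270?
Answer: 30822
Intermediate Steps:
E(a, m) = 25
z = -67 (z = -3 - 64 = -67)
G(T, c) = (T + c)*(c - T) (G(T, c) = (c - T)*(T + c) = (T + c)*(c - T))
G(E(4, -4), 13)*z + 270 = (13² - 1*25²)*(-67) + 270 = (169 - 1*625)*(-67) + 270 = (169 - 625)*(-67) + 270 = -456*(-67) + 270 = 30552 + 270 = 30822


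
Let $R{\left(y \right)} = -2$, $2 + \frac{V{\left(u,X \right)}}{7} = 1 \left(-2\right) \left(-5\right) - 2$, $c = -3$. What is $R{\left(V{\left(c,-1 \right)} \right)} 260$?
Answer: $-520$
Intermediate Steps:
$V{\left(u,X \right)} = 42$ ($V{\left(u,X \right)} = -14 + 7 \left(1 \left(-2\right) \left(-5\right) - 2\right) = -14 + 7 \left(\left(-2\right) \left(-5\right) - 2\right) = -14 + 7 \left(10 - 2\right) = -14 + 7 \cdot 8 = -14 + 56 = 42$)
$R{\left(V{\left(c,-1 \right)} \right)} 260 = \left(-2\right) 260 = -520$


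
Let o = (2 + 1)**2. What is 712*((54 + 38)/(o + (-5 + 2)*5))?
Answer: -32752/3 ≈ -10917.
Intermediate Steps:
o = 9 (o = 3**2 = 9)
712*((54 + 38)/(o + (-5 + 2)*5)) = 712*((54 + 38)/(9 + (-5 + 2)*5)) = 712*(92/(9 - 3*5)) = 712*(92/(9 - 15)) = 712*(92/(-6)) = 712*(92*(-1/6)) = 712*(-46/3) = -32752/3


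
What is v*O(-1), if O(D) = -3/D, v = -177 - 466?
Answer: -1929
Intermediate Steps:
v = -643
v*O(-1) = -(-1929)/(-1) = -(-1929)*(-1) = -643*3 = -1929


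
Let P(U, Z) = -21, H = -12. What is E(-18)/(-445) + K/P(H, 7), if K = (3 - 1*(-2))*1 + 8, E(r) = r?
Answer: -5407/9345 ≈ -0.57860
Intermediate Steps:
K = 13 (K = (3 + 2)*1 + 8 = 5*1 + 8 = 5 + 8 = 13)
E(-18)/(-445) + K/P(H, 7) = -18/(-445) + 13/(-21) = -18*(-1/445) + 13*(-1/21) = 18/445 - 13/21 = -5407/9345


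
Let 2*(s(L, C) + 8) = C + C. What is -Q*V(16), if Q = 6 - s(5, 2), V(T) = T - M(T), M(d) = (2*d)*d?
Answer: 5952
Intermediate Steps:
M(d) = 2*d²
s(L, C) = -8 + C (s(L, C) = -8 + (C + C)/2 = -8 + (2*C)/2 = -8 + C)
V(T) = T - 2*T²
Q = 12 (Q = 6 - (-8 + 2) = 6 - 1*(-6) = 6 + 6 = 12)
-Q*V(16) = -12*16*(1 - 2*16) = -12*16*(1 - 32) = -12*16*(-31) = -12*(-496) = -1*(-5952) = 5952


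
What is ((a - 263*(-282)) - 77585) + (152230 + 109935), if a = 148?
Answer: 258894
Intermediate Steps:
((a - 263*(-282)) - 77585) + (152230 + 109935) = ((148 - 263*(-282)) - 77585) + (152230 + 109935) = ((148 + 74166) - 77585) + 262165 = (74314 - 77585) + 262165 = -3271 + 262165 = 258894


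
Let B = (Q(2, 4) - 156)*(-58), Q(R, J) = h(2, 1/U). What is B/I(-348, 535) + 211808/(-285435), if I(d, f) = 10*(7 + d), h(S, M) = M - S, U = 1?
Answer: -332143639/97333335 ≈ -3.4124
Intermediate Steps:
I(d, f) = 70 + 10*d
Q(R, J) = -1 (Q(R, J) = 1/1 - 1*2 = 1 - 2 = -1)
B = 9106 (B = (-1 - 156)*(-58) = -157*(-58) = 9106)
B/I(-348, 535) + 211808/(-285435) = 9106/(70 + 10*(-348)) + 211808/(-285435) = 9106/(70 - 3480) + 211808*(-1/285435) = 9106/(-3410) - 211808/285435 = 9106*(-1/3410) - 211808/285435 = -4553/1705 - 211808/285435 = -332143639/97333335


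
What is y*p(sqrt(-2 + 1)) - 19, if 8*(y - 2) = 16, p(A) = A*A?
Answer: -23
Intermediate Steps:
p(A) = A**2
y = 4 (y = 2 + (1/8)*16 = 2 + 2 = 4)
y*p(sqrt(-2 + 1)) - 19 = 4*(sqrt(-2 + 1))**2 - 19 = 4*(sqrt(-1))**2 - 19 = 4*I**2 - 19 = 4*(-1) - 19 = -4 - 19 = -23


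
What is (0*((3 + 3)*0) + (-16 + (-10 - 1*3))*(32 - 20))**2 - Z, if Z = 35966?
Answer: 85138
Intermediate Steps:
(0*((3 + 3)*0) + (-16 + (-10 - 1*3))*(32 - 20))**2 - Z = (0*((3 + 3)*0) + (-16 + (-10 - 1*3))*(32 - 20))**2 - 1*35966 = (0*(6*0) + (-16 + (-10 - 3))*12)**2 - 35966 = (0*0 + (-16 - 13)*12)**2 - 35966 = (0 - 29*12)**2 - 35966 = (0 - 348)**2 - 35966 = (-348)**2 - 35966 = 121104 - 35966 = 85138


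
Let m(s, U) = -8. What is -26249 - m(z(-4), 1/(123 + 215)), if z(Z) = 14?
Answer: -26241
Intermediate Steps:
-26249 - m(z(-4), 1/(123 + 215)) = -26249 - 1*(-8) = -26249 + 8 = -26241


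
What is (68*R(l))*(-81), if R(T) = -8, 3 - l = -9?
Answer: 44064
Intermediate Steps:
l = 12 (l = 3 - 1*(-9) = 3 + 9 = 12)
(68*R(l))*(-81) = (68*(-8))*(-81) = -544*(-81) = 44064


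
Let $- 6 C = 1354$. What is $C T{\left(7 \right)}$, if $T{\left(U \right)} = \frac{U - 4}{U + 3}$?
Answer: $- \frac{677}{10} \approx -67.7$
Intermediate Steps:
$C = - \frac{677}{3}$ ($C = \left(- \frac{1}{6}\right) 1354 = - \frac{677}{3} \approx -225.67$)
$T{\left(U \right)} = \frac{-4 + U}{3 + U}$
$C T{\left(7 \right)} = - \frac{677 \frac{-4 + 7}{3 + 7}}{3} = - \frac{677 \cdot \frac{1}{10} \cdot 3}{3} = \left(- \frac{677}{3}\right) \frac{3}{10} = - \frac{677}{10}$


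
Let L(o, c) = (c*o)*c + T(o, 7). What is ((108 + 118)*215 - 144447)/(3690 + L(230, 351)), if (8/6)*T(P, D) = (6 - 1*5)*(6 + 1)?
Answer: -383428/113359701 ≈ -0.0033824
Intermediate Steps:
T(P, D) = 21/4 (T(P, D) = 3*((6 - 1*5)*(6 + 1))/4 = 3*((6 - 5)*7)/4 = 3*(1*7)/4 = (3/4)*7 = 21/4)
L(o, c) = 21/4 + o*c**2 (L(o, c) = (c*o)*c + 21/4 = o*c**2 + 21/4 = 21/4 + o*c**2)
((108 + 118)*215 - 144447)/(3690 + L(230, 351)) = ((108 + 118)*215 - 144447)/(3690 + (21/4 + 230*351**2)) = (226*215 - 144447)/(3690 + (21/4 + 230*123201)) = (48590 - 144447)/(3690 + (21/4 + 28336230)) = -95857/(3690 + 113344941/4) = -95857/113359701/4 = -95857*4/113359701 = -383428/113359701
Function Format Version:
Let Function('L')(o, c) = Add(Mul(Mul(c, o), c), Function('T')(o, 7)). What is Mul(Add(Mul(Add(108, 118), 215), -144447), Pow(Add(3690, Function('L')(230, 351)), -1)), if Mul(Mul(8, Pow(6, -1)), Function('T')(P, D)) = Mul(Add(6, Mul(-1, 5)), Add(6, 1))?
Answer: Rational(-383428, 113359701) ≈ -0.0033824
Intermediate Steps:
Function('T')(P, D) = Rational(21, 4) (Function('T')(P, D) = Mul(Rational(3, 4), Mul(Add(6, Mul(-1, 5)), Add(6, 1))) = Mul(Rational(3, 4), Mul(Add(6, -5), 7)) = Mul(Rational(3, 4), Mul(1, 7)) = Mul(Rational(3, 4), 7) = Rational(21, 4))
Function('L')(o, c) = Add(Rational(21, 4), Mul(o, Pow(c, 2))) (Function('L')(o, c) = Add(Mul(Mul(c, o), c), Rational(21, 4)) = Add(Mul(o, Pow(c, 2)), Rational(21, 4)) = Add(Rational(21, 4), Mul(o, Pow(c, 2))))
Mul(Add(Mul(Add(108, 118), 215), -144447), Pow(Add(3690, Function('L')(230, 351)), -1)) = Mul(Add(Mul(Add(108, 118), 215), -144447), Pow(Add(3690, Add(Rational(21, 4), Mul(230, Pow(351, 2)))), -1)) = Mul(Add(Mul(226, 215), -144447), Pow(Add(3690, Add(Rational(21, 4), Mul(230, 123201))), -1)) = Mul(Add(48590, -144447), Pow(Add(3690, Add(Rational(21, 4), 28336230)), -1)) = Mul(-95857, Pow(Add(3690, Rational(113344941, 4)), -1)) = Mul(-95857, Pow(Rational(113359701, 4), -1)) = Mul(-95857, Rational(4, 113359701)) = Rational(-383428, 113359701)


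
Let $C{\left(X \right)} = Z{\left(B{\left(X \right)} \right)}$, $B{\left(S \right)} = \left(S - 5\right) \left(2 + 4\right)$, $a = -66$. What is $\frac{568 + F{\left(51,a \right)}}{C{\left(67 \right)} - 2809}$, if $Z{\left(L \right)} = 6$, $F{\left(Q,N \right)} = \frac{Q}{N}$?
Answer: $- \frac{12479}{61666} \approx -0.20236$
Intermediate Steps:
$B{\left(S \right)} = -30 + 6 S$ ($B{\left(S \right)} = \left(-5 + S\right) 6 = -30 + 6 S$)
$C{\left(X \right)} = 6$
$\frac{568 + F{\left(51,a \right)}}{C{\left(67 \right)} - 2809} = \frac{568 + \frac{51}{-66}}{6 - 2809} = \frac{568 + 51 \left(- \frac{1}{66}\right)}{-2803} = \left(568 - \frac{17}{22}\right) \left(- \frac{1}{2803}\right) = \frac{12479}{22} \left(- \frac{1}{2803}\right) = - \frac{12479}{61666}$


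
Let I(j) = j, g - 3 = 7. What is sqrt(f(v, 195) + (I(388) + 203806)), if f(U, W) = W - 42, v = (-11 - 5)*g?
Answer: sqrt(204347) ≈ 452.05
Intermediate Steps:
g = 10 (g = 3 + 7 = 10)
v = -160 (v = (-11 - 5)*10 = -16*10 = -160)
f(U, W) = -42 + W
sqrt(f(v, 195) + (I(388) + 203806)) = sqrt((-42 + 195) + (388 + 203806)) = sqrt(153 + 204194) = sqrt(204347)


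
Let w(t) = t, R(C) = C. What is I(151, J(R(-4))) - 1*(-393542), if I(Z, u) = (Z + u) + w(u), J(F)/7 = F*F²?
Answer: 392797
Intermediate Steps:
J(F) = 7*F³ (J(F) = 7*(F*F²) = 7*F³)
I(Z, u) = Z + 2*u (I(Z, u) = (Z + u) + u = Z + 2*u)
I(151, J(R(-4))) - 1*(-393542) = (151 + 2*(7*(-4)³)) - 1*(-393542) = (151 + 2*(7*(-64))) + 393542 = (151 + 2*(-448)) + 393542 = (151 - 896) + 393542 = -745 + 393542 = 392797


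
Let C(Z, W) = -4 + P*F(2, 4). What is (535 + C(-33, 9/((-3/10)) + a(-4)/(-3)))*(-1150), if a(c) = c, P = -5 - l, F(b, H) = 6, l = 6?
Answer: -534750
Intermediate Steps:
P = -11 (P = -5 - 1*6 = -5 - 6 = -11)
C(Z, W) = -70 (C(Z, W) = -4 - 11*6 = -4 - 66 = -70)
(535 + C(-33, 9/((-3/10)) + a(-4)/(-3)))*(-1150) = (535 - 70)*(-1150) = 465*(-1150) = -534750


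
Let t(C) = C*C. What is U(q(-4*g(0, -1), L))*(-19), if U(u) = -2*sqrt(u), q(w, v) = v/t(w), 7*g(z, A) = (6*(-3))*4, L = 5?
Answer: 133*sqrt(5)/144 ≈ 2.0653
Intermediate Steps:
t(C) = C**2
g(z, A) = -72/7 (g(z, A) = ((6*(-3))*4)/7 = (-18*4)/7 = (1/7)*(-72) = -72/7)
q(w, v) = v/w**2 (q(w, v) = v/(w**2) = v/w**2)
U(q(-4*g(0, -1), L))*(-19) = -2*7*sqrt(5)/288*(-19) = -7*sqrt(5)/144*(-19) = 133*sqrt(5)/144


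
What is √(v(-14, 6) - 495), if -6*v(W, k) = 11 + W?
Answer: I*√1978/2 ≈ 22.237*I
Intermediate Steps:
v(W, k) = -11/6 - W/6 (v(W, k) = -(11 + W)/6 = -11/6 - W/6)
√(v(-14, 6) - 495) = √((-11/6 - ⅙*(-14)) - 495) = √((-11/6 + 7/3) - 495) = √(½ - 495) = √(-989/2) = I*√1978/2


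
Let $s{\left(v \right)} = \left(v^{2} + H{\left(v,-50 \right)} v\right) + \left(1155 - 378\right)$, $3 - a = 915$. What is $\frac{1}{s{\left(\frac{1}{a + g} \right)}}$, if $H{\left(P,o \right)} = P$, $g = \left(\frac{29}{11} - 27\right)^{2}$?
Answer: $\frac{742203392}{576692050225} \approx 0.001287$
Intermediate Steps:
$g = \frac{71824}{121}$ ($g = \left(29 \cdot \frac{1}{11} - 27\right)^{2} = \left(\frac{29}{11} - 27\right)^{2} = \left(- \frac{268}{11}\right)^{2} = \frac{71824}{121} \approx 593.59$)
$a = -912$ ($a = 3 - 915 = -912$)
$s{\left(v \right)} = 777 + 2 v^{2}$ ($s{\left(v \right)} = \left(v^{2} + v v\right) + \left(1155 - 378\right) = \left(v^{2} + v^{2}\right) + \left(1155 - 378\right) = 2 v^{2} + 777 = 777 + 2 v^{2}$)
$\frac{1}{s{\left(\frac{1}{a + g} \right)}} = \frac{1}{777 + 2 \left(\frac{1}{-912 + \frac{71824}{121}}\right)^{2}} = \frac{1}{777 + 2 \left(\frac{1}{- \frac{38528}{121}}\right)^{2}} = \frac{1}{777 + 2 \left(- \frac{121}{38528}\right)^{2}} = \frac{1}{777 + 2 \cdot \frac{14641}{1484406784}} = \frac{1}{777 + \frac{14641}{742203392}} = \frac{1}{\frac{576692050225}{742203392}} = \frac{742203392}{576692050225}$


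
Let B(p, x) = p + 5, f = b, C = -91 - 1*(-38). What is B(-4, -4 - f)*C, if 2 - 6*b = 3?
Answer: -53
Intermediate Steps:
b = -⅙ (b = ⅓ - ⅙*3 = ⅓ - ½ = -⅙ ≈ -0.16667)
C = -53 (C = -91 + 38 = -53)
f = -⅙ ≈ -0.16667
B(p, x) = 5 + p
B(-4, -4 - f)*C = (5 - 4)*(-53) = 1*(-53) = -53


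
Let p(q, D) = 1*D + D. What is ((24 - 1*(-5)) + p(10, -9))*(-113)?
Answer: -1243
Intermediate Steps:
p(q, D) = 2*D (p(q, D) = D + D = 2*D)
((24 - 1*(-5)) + p(10, -9))*(-113) = ((24 - 1*(-5)) + 2*(-9))*(-113) = ((24 + 5) - 18)*(-113) = (29 - 18)*(-113) = 11*(-113) = -1243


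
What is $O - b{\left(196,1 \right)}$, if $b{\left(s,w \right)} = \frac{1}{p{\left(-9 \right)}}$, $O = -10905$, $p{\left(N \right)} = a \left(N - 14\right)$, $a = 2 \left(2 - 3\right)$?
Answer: $- \frac{501631}{46} \approx -10905.0$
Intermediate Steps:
$a = -2$ ($a = 2 \left(-1\right) = -2$)
$p{\left(N \right)} = 28 - 2 N$ ($p{\left(N \right)} = - 2 \left(N - 14\right) = - 2 \left(-14 + N\right) = 28 - 2 N$)
$b{\left(s,w \right)} = \frac{1}{46}$ ($b{\left(s,w \right)} = \frac{1}{28 - -18} = \frac{1}{28 + 18} = \frac{1}{46}$)
$O - b{\left(196,1 \right)} = -10905 - \frac{1}{46} = - \frac{501631}{46}$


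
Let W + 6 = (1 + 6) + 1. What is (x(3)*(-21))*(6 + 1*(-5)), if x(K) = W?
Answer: -42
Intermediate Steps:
W = 2 (W = -6 + ((1 + 6) + 1) = -6 + (7 + 1) = -6 + 8 = 2)
x(K) = 2
(x(3)*(-21))*(6 + 1*(-5)) = (2*(-21))*(6 + 1*(-5)) = -42*(6 - 5) = -42*1 = -42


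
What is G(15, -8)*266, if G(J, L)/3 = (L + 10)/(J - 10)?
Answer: 1596/5 ≈ 319.20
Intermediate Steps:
G(J, L) = 3*(10 + L)/(-10 + J) (G(J, L) = 3*((L + 10)/(J - 10)) = 3*((10 + L)/(-10 + J)) = 3*(10 + L)/(-10 + J))
G(15, -8)*266 = (3*(10 - 8)/(-10 + 15))*266 = (3*2/5)*266 = (3*(1/5)*2)*266 = (6/5)*266 = 1596/5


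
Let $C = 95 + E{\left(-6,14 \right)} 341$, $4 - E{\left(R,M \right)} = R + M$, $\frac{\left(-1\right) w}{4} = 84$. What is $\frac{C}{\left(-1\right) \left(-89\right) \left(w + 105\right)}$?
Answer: $\frac{423}{6853} \approx 0.061725$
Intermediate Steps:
$w = -336$ ($w = \left(-4\right) 84 = -336$)
$E{\left(R,M \right)} = 4 - M - R$ ($E{\left(R,M \right)} = 4 - \left(R + M\right) = 4 - \left(M + R\right) = 4 - M - R$)
$C = -1269$ ($C = 95 + \left(4 - 14 - -6\right) 341 = 95 + \left(4 - 14 + 6\right) 341 = 95 - 1364 = -1269$)
$\frac{C}{\left(-1\right) \left(-89\right) \left(w + 105\right)} = - \frac{1269}{\left(-1\right) \left(-89\right) \left(-336 + 105\right)} = - \frac{1269}{89 \left(-231\right)} = - \frac{1269}{-20559} = \left(-1269\right) \left(- \frac{1}{20559}\right) = \frac{423}{6853}$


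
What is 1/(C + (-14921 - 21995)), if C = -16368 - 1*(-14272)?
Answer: -1/39012 ≈ -2.5633e-5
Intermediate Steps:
C = -2096 (C = -16368 + 14272 = -2096)
1/(C + (-14921 - 21995)) = 1/(-2096 + (-14921 - 21995)) = 1/(-2096 - 36916) = 1/(-39012) = -1/39012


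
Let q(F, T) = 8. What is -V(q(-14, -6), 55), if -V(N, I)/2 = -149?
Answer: -298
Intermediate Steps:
V(N, I) = 298 (V(N, I) = -2*(-149) = 298)
-V(q(-14, -6), 55) = -1*298 = -298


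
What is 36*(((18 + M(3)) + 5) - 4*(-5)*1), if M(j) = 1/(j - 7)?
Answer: 1539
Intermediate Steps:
M(j) = 1/(-7 + j)
36*(((18 + M(3)) + 5) - 4*(-5)*1) = 36*(((18 + 1/(-7 + 3)) + 5) - 4*(-5)*1) = 36*(((18 + 1/(-4)) + 5) + 20*1) = 36*(((18 - 1/4) + 5) + 20) = 36*((71/4 + 5) + 20) = 36*(91/4 + 20) = 36*(171/4) = 1539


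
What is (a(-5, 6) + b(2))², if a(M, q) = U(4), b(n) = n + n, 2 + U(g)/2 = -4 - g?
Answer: 256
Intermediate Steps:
U(g) = -12 - 2*g (U(g) = -4 + 2*(-4 - g) = -4 + (-8 - 2*g) = -12 - 2*g)
b(n) = 2*n
a(M, q) = -20 (a(M, q) = -12 - 2*4 = -12 - 8 = -20)
(a(-5, 6) + b(2))² = (-20 + 2*2)² = (-20 + 4)² = (-16)² = 256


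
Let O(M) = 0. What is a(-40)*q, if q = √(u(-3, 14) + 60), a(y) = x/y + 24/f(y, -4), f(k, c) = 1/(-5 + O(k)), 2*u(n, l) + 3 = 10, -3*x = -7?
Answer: -14407*√254/240 ≈ -956.71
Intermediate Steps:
x = 7/3 (x = -⅓*(-7) = 7/3 ≈ 2.3333)
u(n, l) = 7/2 (u(n, l) = -3/2 + (½)*10 = -3/2 + 5 = 7/2)
f(k, c) = -⅕ (f(k, c) = 1/(-5 + 0) = 1/(-5) = -⅕)
a(y) = -120 + 7/(3*y) (a(y) = 7/(3*y) + 24/(-⅕) = 7/(3*y) + 24*(-5) = 7/(3*y) - 120 = -120 + 7/(3*y))
q = √254/2 (q = √(7/2 + 60) = √(127/2) = √254/2 ≈ 7.9687)
a(-40)*q = (-120 + (7/3)/(-40))*(√254/2) = (-120 + (7/3)*(-1/40))*(√254/2) = (-120 - 7/120)*(√254/2) = -14407*√254/240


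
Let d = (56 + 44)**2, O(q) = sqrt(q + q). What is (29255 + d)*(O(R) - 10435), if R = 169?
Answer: -409625925 + 510315*sqrt(2) ≈ -4.0890e+8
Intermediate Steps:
O(q) = sqrt(2)*sqrt(q) (O(q) = sqrt(2*q) = sqrt(2)*sqrt(q))
d = 10000 (d = 100**2 = 10000)
(29255 + d)*(O(R) - 10435) = (29255 + 10000)*(sqrt(2)*sqrt(169) - 10435) = 39255*(sqrt(2)*13 - 10435) = 39255*(13*sqrt(2) - 10435) = 39255*(-10435 + 13*sqrt(2)) = -409625925 + 510315*sqrt(2)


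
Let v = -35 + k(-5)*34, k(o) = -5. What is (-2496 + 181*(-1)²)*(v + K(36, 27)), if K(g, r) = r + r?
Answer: 349565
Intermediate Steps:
v = -205 (v = -35 - 5*34 = -35 - 170 = -205)
K(g, r) = 2*r
(-2496 + 181*(-1)²)*(v + K(36, 27)) = (-2496 + 181*(-1)²)*(-205 + 2*27) = (-2496 + 181*1)*(-205 + 54) = (-2496 + 181)*(-151) = -2315*(-151) = 349565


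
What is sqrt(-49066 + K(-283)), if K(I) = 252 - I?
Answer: I*sqrt(48531) ≈ 220.3*I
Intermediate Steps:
sqrt(-49066 + K(-283)) = sqrt(-49066 + (252 - 1*(-283))) = sqrt(-49066 + (252 + 283)) = sqrt(-49066 + 535) = sqrt(-48531) = I*sqrt(48531)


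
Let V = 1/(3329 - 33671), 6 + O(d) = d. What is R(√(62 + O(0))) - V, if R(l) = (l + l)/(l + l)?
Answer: 30343/30342 ≈ 1.0000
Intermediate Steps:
O(d) = -6 + d
V = -1/30342 (V = 1/(-30342) = -1/30342 ≈ -3.2958e-5)
R(l) = 1 (R(l) = (2*l)/((2*l)) = (2*l)*(1/(2*l)) = 1)
R(√(62 + O(0))) - V = 1 - 1*(-1/30342) = 1 + 1/30342 = 30343/30342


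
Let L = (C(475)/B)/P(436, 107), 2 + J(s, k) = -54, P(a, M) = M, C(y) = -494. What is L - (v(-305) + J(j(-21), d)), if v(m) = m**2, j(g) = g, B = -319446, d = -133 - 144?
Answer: -1588873771562/17090361 ≈ -92969.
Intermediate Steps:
d = -277
J(s, k) = -56 (J(s, k) = -2 - 54 = -56)
L = 247/17090361 (L = -494/(-319446)/107 = -494*(-1/319446)*(1/107) = (247/159723)*(1/107) = 247/17090361 ≈ 1.4453e-5)
L - (v(-305) + J(j(-21), d)) = 247/17090361 - ((-305)**2 - 56) = 247/17090361 - (93025 - 56) = 247/17090361 - 1*92969 = 247/17090361 - 92969 = -1588873771562/17090361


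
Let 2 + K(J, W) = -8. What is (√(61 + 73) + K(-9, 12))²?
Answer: (10 - √134)² ≈ 2.4833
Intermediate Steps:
K(J, W) = -10 (K(J, W) = -2 - 8 = -10)
(√(61 + 73) + K(-9, 12))² = (√(61 + 73) - 10)² = (√134 - 10)² = (-10 + √134)²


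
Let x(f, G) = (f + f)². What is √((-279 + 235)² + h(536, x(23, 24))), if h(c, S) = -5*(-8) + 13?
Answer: 3*√221 ≈ 44.598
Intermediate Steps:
x(f, G) = 4*f² (x(f, G) = (2*f)² = 4*f²)
h(c, S) = 53 (h(c, S) = 40 + 13 = 53)
√((-279 + 235)² + h(536, x(23, 24))) = √((-279 + 235)² + 53) = √((-44)² + 53) = √(1936 + 53) = √1989 = 3*√221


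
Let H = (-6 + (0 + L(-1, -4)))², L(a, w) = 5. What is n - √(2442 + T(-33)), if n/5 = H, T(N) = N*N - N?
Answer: 5 - 18*√11 ≈ -54.699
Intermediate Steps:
H = 1 (H = (-6 + (0 + 5))² = (-6 + 5)² = (-1)² = 1)
T(N) = N² - N
n = 5 (n = 5*1 = 5)
n - √(2442 + T(-33)) = 5 - √(2442 - 33*(-1 - 33)) = 5 - √(2442 - 33*(-34)) = 5 - √(2442 + 1122) = 5 - √3564 = 5 - 18*√11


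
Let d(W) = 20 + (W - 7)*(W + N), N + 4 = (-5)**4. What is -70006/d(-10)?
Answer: 70006/10367 ≈ 6.7528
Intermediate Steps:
N = 621 (N = -4 + (-5)**4 = -4 + 625 = 621)
d(W) = 20 + (-7 + W)*(621 + W) (d(W) = 20 + (W - 7)*(W + 621) = 20 + (-7 + W)*(621 + W))
-70006/d(-10) = -70006/(-4327 + (-10)**2 + 614*(-10)) = -70006/(-4327 + 100 - 6140) = -70006/(-10367) = -70006*(-1)/10367 = -29*(-2414/10367) = 70006/10367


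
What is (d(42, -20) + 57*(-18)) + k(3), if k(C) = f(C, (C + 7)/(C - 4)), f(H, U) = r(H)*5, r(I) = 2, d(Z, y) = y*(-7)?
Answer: -876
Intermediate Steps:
d(Z, y) = -7*y
f(H, U) = 10 (f(H, U) = 2*5 = 10)
k(C) = 10
(d(42, -20) + 57*(-18)) + k(3) = (-7*(-20) + 57*(-18)) + 10 = (140 - 1026) + 10 = -886 + 10 = -876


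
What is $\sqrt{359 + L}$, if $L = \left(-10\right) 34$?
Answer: $\sqrt{19} \approx 4.3589$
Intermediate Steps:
$L = -340$
$\sqrt{359 + L} = \sqrt{359 - 340} = \sqrt{19}$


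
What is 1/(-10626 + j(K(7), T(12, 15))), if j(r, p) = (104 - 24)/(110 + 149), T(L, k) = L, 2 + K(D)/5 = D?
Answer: -259/2752054 ≈ -9.4112e-5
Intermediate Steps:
K(D) = -10 + 5*D
j(r, p) = 80/259
1/(-10626 + j(K(7), T(12, 15))) = 1/(-10626 + 80/259) = 1/(-2752054/259) = -259/2752054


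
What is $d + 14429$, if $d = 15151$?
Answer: $29580$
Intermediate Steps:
$d + 14429 = 15151 + 14429 = 29580$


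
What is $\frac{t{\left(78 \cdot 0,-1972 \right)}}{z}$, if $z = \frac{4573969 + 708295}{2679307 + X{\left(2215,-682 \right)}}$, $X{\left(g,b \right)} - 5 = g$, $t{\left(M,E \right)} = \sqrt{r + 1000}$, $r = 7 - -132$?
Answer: $\frac{2681527 \sqrt{1139}}{5282264} \approx 17.133$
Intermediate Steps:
$r = 139$ ($r = 7 + 132 = 139$)
$t{\left(M,E \right)} = \sqrt{1139}$ ($t{\left(M,E \right)} = \sqrt{139 + 1000} = \sqrt{1139}$)
$X{\left(g,b \right)} = 5 + g$
$z = \frac{5282264}{2681527}$ ($z = \frac{4573969 + 708295}{2679307 + \left(5 + 2215\right)} = \frac{5282264}{2679307 + 2220} = \frac{5282264}{2681527} \approx 1.9699$)
$\frac{t{\left(78 \cdot 0,-1972 \right)}}{z} = \frac{\sqrt{1139}}{\frac{5282264}{2681527}} = \sqrt{1139} \cdot \frac{2681527}{5282264} = \frac{2681527 \sqrt{1139}}{5282264}$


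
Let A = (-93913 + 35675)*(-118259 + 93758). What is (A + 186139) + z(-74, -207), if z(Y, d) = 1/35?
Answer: 49947638196/35 ≈ 1.4271e+9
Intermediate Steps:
z(Y, d) = 1/35
A = 1426889238 (A = -58238*(-24501) = 1426889238)
(A + 186139) + z(-74, -207) = (1426889238 + 186139) + 1/35 = 1427075377 + 1/35 = 49947638196/35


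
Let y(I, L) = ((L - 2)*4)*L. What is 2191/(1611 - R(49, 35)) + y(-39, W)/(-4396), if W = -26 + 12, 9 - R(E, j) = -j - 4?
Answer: 293971/245391 ≈ 1.1980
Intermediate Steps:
R(E, j) = 13 + j (R(E, j) = 9 - (-j - 4) = 9 - (-4 - j) = 9 + (4 + j) = 13 + j)
W = -14
y(I, L) = L*(-8 + 4*L) (y(I, L) = ((-2 + L)*4)*L = (-8 + 4*L)*L = L*(-8 + 4*L))
2191/(1611 - R(49, 35)) + y(-39, W)/(-4396) = 2191/(1611 - (13 + 35)) + (4*(-14)*(-2 - 14))/(-4396) = 2191/(1611 - 1*48) + (4*(-14)*(-16))*(-1/4396) = 2191/(1611 - 48) + 896*(-1/4396) = 2191/1563 - 32/157 = 293971/245391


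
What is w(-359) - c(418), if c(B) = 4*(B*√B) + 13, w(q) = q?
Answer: -372 - 1672*√418 ≈ -34556.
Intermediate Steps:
c(B) = 13 + 4*B^(3/2) (c(B) = 4*B^(3/2) + 13 = 13 + 4*B^(3/2))
w(-359) - c(418) = -359 - (13 + 4*418^(3/2)) = -359 - (13 + 4*(418*√418)) = -359 - (13 + 1672*√418) = -359 + (-13 - 1672*√418) = -372 - 1672*√418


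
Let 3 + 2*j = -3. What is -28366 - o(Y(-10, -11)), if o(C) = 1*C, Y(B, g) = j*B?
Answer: -28396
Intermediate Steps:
j = -3 (j = -3/2 + (½)*(-3) = -3/2 - 3/2 = -3)
Y(B, g) = -3*B
o(C) = C
-28366 - o(Y(-10, -11)) = -28366 - (-3)*(-10) = -28366 - 1*30 = -28366 - 30 = -28396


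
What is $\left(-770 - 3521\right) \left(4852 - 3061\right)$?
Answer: $-7685181$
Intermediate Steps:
$\left(-770 - 3521\right) \left(4852 - 3061\right) = \left(-4291\right) 1791 = -7685181$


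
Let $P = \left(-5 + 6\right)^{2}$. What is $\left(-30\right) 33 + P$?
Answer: $-989$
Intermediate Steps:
$P = 1$ ($P = 1^{2} = 1$)
$\left(-30\right) 33 + P = \left(-30\right) 33 + 1 = -990 + 1 = -989$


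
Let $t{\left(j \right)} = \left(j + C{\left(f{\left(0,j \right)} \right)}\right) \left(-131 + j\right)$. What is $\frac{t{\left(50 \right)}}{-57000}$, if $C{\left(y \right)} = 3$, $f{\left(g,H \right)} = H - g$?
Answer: $\frac{1431}{19000} \approx 0.075316$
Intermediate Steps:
$t{\left(j \right)} = \left(-131 + j\right) \left(3 + j\right)$ ($t{\left(j \right)} = \left(j + 3\right) \left(-131 + j\right) = \left(3 + j\right) \left(-131 + j\right) = \left(-131 + j\right) \left(3 + j\right)$)
$\frac{t{\left(50 \right)}}{-57000} = \frac{-393 + 50^{2} - 6400}{-57000} = \left(-393 + 2500 - 6400\right) \left(- \frac{1}{57000}\right) = \left(-4293\right) \left(- \frac{1}{57000}\right) = \frac{1431}{19000}$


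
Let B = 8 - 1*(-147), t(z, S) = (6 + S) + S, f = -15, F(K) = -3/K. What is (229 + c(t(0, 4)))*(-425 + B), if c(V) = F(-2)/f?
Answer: -61803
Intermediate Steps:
t(z, S) = 6 + 2*S
c(V) = -⅒ (c(V) = -3/(-2)/(-15) = -3*(-½)*(-1/15) = (3/2)*(-1/15) = -⅒)
B = 155 (B = 8 + 147 = 155)
(229 + c(t(0, 4)))*(-425 + B) = (229 - ⅒)*(-425 + 155) = (2289/10)*(-270) = -61803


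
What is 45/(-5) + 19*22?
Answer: 409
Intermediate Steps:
45/(-5) + 19*22 = 45*(-1/5) + 418 = -9 + 418 = 409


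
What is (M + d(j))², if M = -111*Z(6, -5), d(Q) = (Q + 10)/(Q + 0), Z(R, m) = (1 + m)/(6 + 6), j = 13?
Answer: 254016/169 ≈ 1503.1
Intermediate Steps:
Z(R, m) = 1/12 + m/12 (Z(R, m) = (1 + m)/12 = (1 + m)*(1/12) = 1/12 + m/12)
d(Q) = (10 + Q)/Q
M = 37 (M = -111*(1/12 + (1/12)*(-5)) = -111*(1/12 - 5/12) = -111*(-⅓) = 37)
(M + d(j))² = (37 + (10 + 13)/13)² = (37 + (1/13)*23)² = (37 + 23/13)² = (504/13)² = 254016/169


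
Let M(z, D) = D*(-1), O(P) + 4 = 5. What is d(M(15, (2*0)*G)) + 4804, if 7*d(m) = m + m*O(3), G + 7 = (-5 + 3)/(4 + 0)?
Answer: 4804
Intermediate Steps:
O(P) = 1 (O(P) = -4 + 5 = 1)
G = -15/2 (G = -7 + (-5 + 3)/(4 + 0) = -7 - 2/4 = -7 - 2*¼ = -7 - ½ = -15/2 ≈ -7.5000)
M(z, D) = -D
d(m) = 2*m/7 (d(m) = (m + m*1)/7 = (m + m)/7 = (2*m)/7 = 2*m/7)
d(M(15, (2*0)*G)) + 4804 = 2*(-2*0*(-15)/2)/7 + 4804 = 2*(-0*(-15)/2)/7 + 4804 = 2*(-1*0)/7 + 4804 = (2/7)*0 + 4804 = 0 + 4804 = 4804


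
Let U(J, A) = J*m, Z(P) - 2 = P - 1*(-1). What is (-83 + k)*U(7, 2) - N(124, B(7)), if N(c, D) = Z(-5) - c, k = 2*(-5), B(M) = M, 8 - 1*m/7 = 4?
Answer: -18102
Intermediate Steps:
m = 28 (m = 56 - 7*4 = 56 - 28 = 28)
Z(P) = 3 + P (Z(P) = 2 + (P - 1*(-1)) = 2 + (P + 1) = 2 + (1 + P) = 3 + P)
U(J, A) = 28*J (U(J, A) = J*28 = 28*J)
k = -10
N(c, D) = -2 - c (N(c, D) = (3 - 5) - c = -2 - c)
(-83 + k)*U(7, 2) - N(124, B(7)) = (-83 - 10)*(28*7) - (-2 - 1*124) = -93*196 - (-2 - 124) = -18228 - 1*(-126) = -18228 + 126 = -18102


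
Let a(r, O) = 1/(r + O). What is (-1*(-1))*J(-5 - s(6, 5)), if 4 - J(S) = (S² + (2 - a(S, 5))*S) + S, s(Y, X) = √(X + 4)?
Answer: -100/3 ≈ -33.333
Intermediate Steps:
s(Y, X) = √(4 + X)
a(r, O) = 1/(O + r)
J(S) = 4 - S - S² - S*(2 - 1/(5 + S)) (J(S) = 4 - ((S² + (2 - 1/(5 + S))*S) + S) = 4 - ((S² + S*(2 - 1/(5 + S))) + S) = 4 - (S + S² + S*(2 - 1/(5 + S))) = 4 + (-S - S² - S*(2 - 1/(5 + S))) = 4 - S - S² - S*(2 - 1/(5 + S)))
(-1*(-1))*J(-5 - s(6, 5)) = (-1*(-1))*(((-5 - √(4 + 5)) + (5 + (-5 - √(4 + 5)))*(4 - (-5 - √(4 + 5))² - 3*(-5 - √(4 + 5))))/(5 + (-5 - √(4 + 5)))) = 1*(((-5 - √9) + (5 + (-5 - √9))*(4 - (-5 - √9)² - 3*(-5 - √9)))/(5 + (-5 - √9))) = 1*(((-5 - 1*3) + (5 + (-5 - 1*3))*(4 - (-5 - 1*3)² - 3*(-5 - 1*3)))/(5 + (-5 - 1*3))) = 1*(((-5 - 3) + (5 + (-5 - 3))*(4 - (-5 - 3)² - 3*(-5 - 3)))/(5 + (-5 - 3))) = 1*((-8 + (5 - 8)*(4 - 1*(-8)² - 3*(-8)))/(5 - 8)) = 1*((-8 - 3*(4 - 1*64 + 24))/(-3)) = 1*(-(-8 - 3*(4 - 64 + 24))/3) = 1*(-(-8 - 3*(-36))/3) = 1*(-(-8 + 108)/3) = 1*(-⅓*100) = 1*(-100/3) = -100/3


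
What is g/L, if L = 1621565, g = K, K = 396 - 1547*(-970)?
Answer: 1500986/1621565 ≈ 0.92564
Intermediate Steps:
K = 1500986 (K = 396 + 1500590 = 1500986)
g = 1500986
g/L = 1500986/1621565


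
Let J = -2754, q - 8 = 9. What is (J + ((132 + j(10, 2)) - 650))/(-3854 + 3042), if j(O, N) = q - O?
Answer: 3265/812 ≈ 4.0209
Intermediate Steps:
q = 17 (q = 8 + 9 = 17)
j(O, N) = 17 - O
(J + ((132 + j(10, 2)) - 650))/(-3854 + 3042) = (-2754 + ((132 + (17 - 1*10)) - 650))/(-3854 + 3042) = (-2754 + ((132 + (17 - 10)) - 650))/(-812) = (-2754 + ((132 + 7) - 650))*(-1/812) = (-2754 + (139 - 650))*(-1/812) = (-2754 - 511)*(-1/812) = -3265*(-1/812) = 3265/812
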